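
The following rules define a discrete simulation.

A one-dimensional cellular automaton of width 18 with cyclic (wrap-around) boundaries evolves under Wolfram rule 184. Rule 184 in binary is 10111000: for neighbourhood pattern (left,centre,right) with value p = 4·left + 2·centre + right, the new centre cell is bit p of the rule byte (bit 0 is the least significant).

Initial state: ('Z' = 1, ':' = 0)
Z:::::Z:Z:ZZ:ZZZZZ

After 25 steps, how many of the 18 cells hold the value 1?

t=0: Z:::::Z:Z:ZZ:ZZZZZ
t=1: :Z:::::Z:ZZ:ZZZZZZ
t=2: Z:Z:::::ZZ:ZZZZZZ:
t=3: :Z:Z::::Z:ZZZZZZ:Z
t=4: Z:Z:Z::::ZZZZZZ:Z:
t=5: :Z:Z:Z:::ZZZZZ:Z:Z
t=6: Z:Z:Z:Z::ZZZZ:Z:Z:
t=7: :Z:Z:Z:Z:ZZZ:Z:Z:Z
t=8: Z:Z:Z:Z:ZZZ:Z:Z:Z:
t=9: :Z:Z:Z:ZZZ:Z:Z:Z:Z
t=10: Z:Z:Z:ZZZ:Z:Z:Z:Z:
t=11: :Z:Z:ZZZ:Z:Z:Z:Z:Z
t=12: Z:Z:ZZZ:Z:Z:Z:Z:Z:
t=13: :Z:ZZZ:Z:Z:Z:Z:Z:Z
t=14: Z:ZZZ:Z:Z:Z:Z:Z:Z:
t=15: :ZZZ:Z:Z:Z:Z:Z:Z:Z
t=16: ZZZ:Z:Z:Z:Z:Z:Z:Z:
t=17: ZZ:Z:Z:Z:Z:Z:Z:Z:Z
t=18: Z:Z:Z:Z:Z:Z:Z:Z:ZZ
t=19: :Z:Z:Z:Z:Z:Z:Z:ZZZ
t=20: Z:Z:Z:Z:Z:Z:Z:ZZZ:
t=21: :Z:Z:Z:Z:Z:Z:ZZZ:Z
t=22: Z:Z:Z:Z:Z:Z:ZZZ:Z:
t=23: :Z:Z:Z:Z:Z:ZZZ:Z:Z
t=24: Z:Z:Z:Z:Z:ZZZ:Z:Z:
t=25: :Z:Z:Z:Z:ZZZ:Z:Z:Z

10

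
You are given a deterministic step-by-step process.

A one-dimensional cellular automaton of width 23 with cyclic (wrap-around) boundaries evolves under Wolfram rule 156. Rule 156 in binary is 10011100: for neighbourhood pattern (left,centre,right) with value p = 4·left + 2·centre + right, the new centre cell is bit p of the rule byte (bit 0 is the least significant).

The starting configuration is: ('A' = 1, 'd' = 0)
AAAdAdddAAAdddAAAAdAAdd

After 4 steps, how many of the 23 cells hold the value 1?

gen 0: AAAdAdddAAAdddAAAAdAAdd
gen 1: AAddAAddAAdAddAAAddAdAd
gen 2: AdAdAdAdAddAAdAAdAdAdAd
gen 3: AdAdAdAdAAdAddAddAdAdAd
gen 4: AdAdAdAdAddAAdAAdAdAdAd

12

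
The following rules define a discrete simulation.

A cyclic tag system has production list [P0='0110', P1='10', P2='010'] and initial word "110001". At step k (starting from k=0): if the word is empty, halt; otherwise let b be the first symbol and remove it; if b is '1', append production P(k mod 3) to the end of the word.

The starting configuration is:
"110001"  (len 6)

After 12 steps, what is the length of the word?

k=0  "110001"  (len 6)
k=1  "100010110"  (len 9)
k=2  "0001011010"  (len 10)
k=3  "001011010"  (len 9)
k=4  "01011010"  (len 8)
k=5  "1011010"  (len 7)
k=6  "011010010"  (len 9)
k=7  "11010010"  (len 8)
k=8  "101001010"  (len 9)
k=9  "01001010010"  (len 11)
k=10  "1001010010"  (len 10)
k=11  "00101001010"  (len 11)
k=12  "0101001010"  (len 10)

10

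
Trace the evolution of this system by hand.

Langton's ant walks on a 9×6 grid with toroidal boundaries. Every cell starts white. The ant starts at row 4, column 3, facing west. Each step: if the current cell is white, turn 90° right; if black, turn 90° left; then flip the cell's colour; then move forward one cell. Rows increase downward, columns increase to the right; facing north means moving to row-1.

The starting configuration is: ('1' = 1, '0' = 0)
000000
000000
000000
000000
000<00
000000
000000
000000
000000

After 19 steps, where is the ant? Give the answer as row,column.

6,4

t=0: 000000
000000
000000
000000
000<00
000000
000000
000000
000000
t=1: 000000
000000
000000
000^00
000100
000000
000000
000000
000000
t=2: 000000
000000
000000
0001>0
000100
000000
000000
000000
000000
t=3: 000000
000000
000000
000110
0001v0
000000
000000
000000
000000
t=4: 000000
000000
000000
000110
000<10
000000
000000
000000
000000
t=5: 000000
000000
000000
000110
000010
000v00
000000
000000
000000
t=6: 000000
000000
000000
000110
000010
00<100
000000
000000
000000
t=7: 000000
000000
000000
000110
00^010
001100
000000
000000
000000
t=8: 000000
000000
000000
000110
001>10
001100
000000
000000
000000
t=9: 000000
000000
000000
000110
001110
001v00
000000
000000
000000
t=10: 000000
000000
000000
000110
001110
0010>0
000000
000000
000000
t=11: 000000
000000
000000
000110
001110
001010
0000v0
000000
000000
t=12: 000000
000000
000000
000110
001110
001010
000<10
000000
000000
t=13: 000000
000000
000000
000110
001110
001^10
000110
000000
000000
t=14: 000000
000000
000000
000110
001110
0011>0
000110
000000
000000
t=15: 000000
000000
000000
000110
0011^0
001100
000110
000000
000000
t=16: 000000
000000
000000
000110
001<00
001100
000110
000000
000000
t=17: 000000
000000
000000
000110
001000
001v00
000110
000000
000000
t=18: 000000
000000
000000
000110
001000
0010>0
000110
000000
000000
t=19: 000000
000000
000000
000110
001000
001010
0001v0
000000
000000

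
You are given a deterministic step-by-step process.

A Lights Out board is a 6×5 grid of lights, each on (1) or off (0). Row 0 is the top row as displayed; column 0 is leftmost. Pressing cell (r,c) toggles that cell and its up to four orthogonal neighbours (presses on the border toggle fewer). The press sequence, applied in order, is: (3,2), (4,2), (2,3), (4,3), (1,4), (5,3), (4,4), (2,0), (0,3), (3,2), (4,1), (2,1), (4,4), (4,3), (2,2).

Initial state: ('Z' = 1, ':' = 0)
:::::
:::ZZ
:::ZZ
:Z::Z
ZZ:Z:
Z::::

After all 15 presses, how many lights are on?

gen 0: :::::
:::ZZ
:::ZZ
:Z::Z
ZZ:Z:
Z::::
gen 1: :::::
:::ZZ
::ZZZ
::ZZZ
ZZZZ:
Z::::
gen 2: :::::
:::ZZ
::ZZZ
:::ZZ
Z::::
Z:Z::
gen 3: :::::
::::Z
:::::
::::Z
Z::::
Z:Z::
gen 4: :::::
::::Z
:::::
:::ZZ
Z:ZZZ
Z:ZZ:
gen 5: ::::Z
:::Z:
::::Z
:::ZZ
Z:ZZZ
Z:ZZ:
gen 6: ::::Z
:::Z:
::::Z
:::ZZ
Z:Z:Z
Z:::Z
gen 7: ::::Z
:::Z:
::::Z
:::Z:
Z:ZZ:
Z::::
gen 8: ::::Z
Z::Z:
ZZ::Z
Z::Z:
Z:ZZ:
Z::::
gen 9: ::ZZ:
Z::::
ZZ::Z
Z::Z:
Z:ZZ:
Z::::
gen 10: ::ZZ:
Z::::
ZZZ:Z
ZZZ::
Z::Z:
Z::::
gen 11: ::ZZ:
Z::::
ZZZ:Z
Z:Z::
:ZZZ:
ZZ:::
gen 12: ::ZZ:
ZZ:::
::::Z
ZZZ::
:ZZZ:
ZZ:::
gen 13: ::ZZ:
ZZ:::
::::Z
ZZZ:Z
:ZZ:Z
ZZ::Z
gen 14: ::ZZ:
ZZ:::
::::Z
ZZZZZ
:Z:Z:
ZZ:ZZ
gen 15: ::ZZ:
ZZZ::
:ZZZZ
ZZ:ZZ
:Z:Z:
ZZ:ZZ

19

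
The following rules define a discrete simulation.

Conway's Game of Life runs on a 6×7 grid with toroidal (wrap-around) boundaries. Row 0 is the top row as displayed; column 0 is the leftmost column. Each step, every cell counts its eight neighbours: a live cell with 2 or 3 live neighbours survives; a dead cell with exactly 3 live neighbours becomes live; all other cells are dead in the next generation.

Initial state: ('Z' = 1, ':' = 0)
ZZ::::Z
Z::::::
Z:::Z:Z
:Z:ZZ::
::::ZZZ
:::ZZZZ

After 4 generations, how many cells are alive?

0) ZZ::::Z
Z::::::
Z:::Z:Z
:Z:ZZ::
::::ZZZ
:::ZZZZ
1) :Z::Z::
:::::Z:
ZZ:ZZZZ
:::Z:::
Z:Z:::Z
:::Z:::
2) ::::Z::
:ZZZ:::
Z:ZZ:ZZ
:::Z:::
::ZZ:::
ZZZZ:::
3) Z:::Z::
ZZ:::ZZ
Z:::::Z
:Z::::Z
::::Z::
:Z::Z::
4) ::::Z::
:Z:::Z:
:::::::
:::::ZZ
Z::::Z:
:::ZZZ:

10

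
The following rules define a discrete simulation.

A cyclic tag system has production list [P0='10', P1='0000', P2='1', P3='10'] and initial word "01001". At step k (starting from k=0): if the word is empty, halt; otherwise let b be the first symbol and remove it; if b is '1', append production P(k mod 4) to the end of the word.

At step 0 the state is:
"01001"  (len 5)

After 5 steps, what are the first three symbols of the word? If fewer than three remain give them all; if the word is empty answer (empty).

000

gen 0: "01001"  (len 5)
gen 1: "1001"  (len 4)
gen 2: "0010000"  (len 7)
gen 3: "010000"  (len 6)
gen 4: "10000"  (len 5)
gen 5: "000010"  (len 6)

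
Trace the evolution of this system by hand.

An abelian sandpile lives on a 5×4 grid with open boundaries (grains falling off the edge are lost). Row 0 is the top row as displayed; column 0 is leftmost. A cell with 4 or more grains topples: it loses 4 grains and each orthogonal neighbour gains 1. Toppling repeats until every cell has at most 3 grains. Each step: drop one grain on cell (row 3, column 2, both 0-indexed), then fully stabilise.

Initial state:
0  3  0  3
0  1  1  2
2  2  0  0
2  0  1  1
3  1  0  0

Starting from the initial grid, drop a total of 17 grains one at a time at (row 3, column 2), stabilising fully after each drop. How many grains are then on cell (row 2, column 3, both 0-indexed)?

2

k=0  0  3  0  3
0  1  1  2
2  2  0  0
2  0  1  1
3  1  0  0
k=1  0  3  0  3
0  1  1  2
2  2  0  0
2  0  2  1
3  1  0  0
k=2  0  3  0  3
0  1  1  2
2  2  0  0
2  0  3  1
3  1  0  0
k=3  0  3  0  3
0  1  1  2
2  2  1  0
2  1  0  2
3  1  1  0
k=4  0  3  0  3
0  1  1  2
2  2  1  0
2  1  1  2
3  1  1  0
k=5  0  3  0  3
0  1  1  2
2  2  1  0
2  1  2  2
3  1  1  0
k=6  0  3  0  3
0  1  1  2
2  2  1  0
2  1  3  2
3  1  1  0
k=7  0  3  0  3
0  1  1  2
2  2  2  0
2  2  0  3
3  1  2  0
k=8  0  3  0  3
0  1  1  2
2  2  2  0
2  2  1  3
3  1  2  0
k=9  0  3  0  3
0  1  1  2
2  2  2  0
2  2  2  3
3  1  2  0
k=10  0  3  0  3
0  1  1  2
2  2  2  0
2  2  3  3
3  1  2  0
k=11  0  3  0  3
0  1  1  2
2  2  3  1
2  3  1  0
3  1  3  1
k=12  0  3  0  3
0  1  1  2
2  2  3  1
2  3  2  0
3  1  3  1
k=13  0  3  0  3
0  1  1  2
2  2  3  1
2  3  3  0
3  1  3  1
k=14  0  3  0  3
0  2  2  2
3  0  1  2
3  1  3  1
3  3  0  2
k=15  0  3  0  3
0  2  2  2
3  0  2  2
3  2  0  2
3  3  1  2
k=16  0  3  0  3
0  2  2  2
3  0  2  2
3  2  1  2
3  3  1  2
k=17  0  3  0  3
0  2  2  2
3  0  2  2
3  2  2  2
3  3  1  2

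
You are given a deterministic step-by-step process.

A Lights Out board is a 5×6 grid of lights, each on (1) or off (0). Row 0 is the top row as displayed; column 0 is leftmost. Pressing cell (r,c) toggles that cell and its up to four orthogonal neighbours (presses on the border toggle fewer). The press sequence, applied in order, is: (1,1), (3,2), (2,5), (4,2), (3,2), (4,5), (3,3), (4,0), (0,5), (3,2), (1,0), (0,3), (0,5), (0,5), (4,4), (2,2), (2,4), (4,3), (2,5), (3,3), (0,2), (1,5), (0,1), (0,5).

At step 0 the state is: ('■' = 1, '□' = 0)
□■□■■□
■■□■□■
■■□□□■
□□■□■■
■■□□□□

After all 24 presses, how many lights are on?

gen 0: □■□■■□
■■□■□■
■■□□□■
□□■□■■
■■□□□□
gen 1: □□□■■□
□□■■□■
■□□□□■
□□■□■■
■■□□□□
gen 2: □□□■■□
□□■■□■
■□■□□■
□■□■■■
■■■□□□
gen 3: □□□■■□
□□■■□□
■□■□■□
□■□■■□
■■■□□□
gen 4: □□□■■□
□□■■□□
■□■□■□
□■■■■□
■□□■□□
gen 5: □□□■■□
□□■■□□
■□□□■□
□□□□■□
■□■■□□
gen 6: □□□■■□
□□■■□□
■□□□■□
□□□□■■
■□■■■■
gen 7: □□□■■□
□□■■□□
■□□■■□
□□■■□■
■□■□■■
gen 8: □□□■■□
□□■■□□
■□□■■□
■□■■□■
□■■□■■
gen 9: □□□■□■
□□■■□■
■□□■■□
■□■■□■
□■■□■■
gen 10: □□□■□■
□□■■□■
■□■■■□
■■□□□■
□■□□■■
gen 11: ■□□■□■
■■■■□■
□□■■■□
■■□□□■
□■□□■■
gen 12: ■□■□■■
■■■□□■
□□■■■□
■■□□□■
□■□□■■
gen 13: ■□■□□□
■■■□□□
□□■■■□
■■□□□■
□■□□■■
gen 14: ■□■□■■
■■■□□■
□□■■■□
■■□□□■
□■□□■■
gen 15: ■□■□■■
■■■□□■
□□■■■□
■■□□■■
□■□■□□
gen 16: ■□■□■■
■■□□□■
□■□□■□
■■■□■■
□■□■□□
gen 17: ■□■□■■
■■□□■■
□■□■□■
■■■□□■
□■□■□□
gen 18: ■□■□■■
■■□□■■
□■□■□■
■■■■□■
□■■□■□
gen 19: ■□■□■■
■■□□■□
□■□■■□
■■■■□□
□■■□■□
gen 20: ■□■□■■
■■□□■□
□■□□■□
■■□□■□
□■■■■□
gen 21: ■■□■■■
■■■□■□
□■□□■□
■■□□■□
□■■■■□
gen 22: ■■□■■□
■■■□□■
□■□□■■
■■□□■□
□■■■■□
gen 23: □□■■■□
■□■□□■
□■□□■■
■■□□■□
□■■■■□
gen 24: □□■■□■
■□■□□□
□■□□■■
■■□□■□
□■■■■□

15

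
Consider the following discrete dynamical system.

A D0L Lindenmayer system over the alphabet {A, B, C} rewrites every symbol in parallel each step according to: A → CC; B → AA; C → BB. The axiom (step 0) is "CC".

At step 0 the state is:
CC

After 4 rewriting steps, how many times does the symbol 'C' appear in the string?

0

0) CC
1) BBBB
2) AAAAAAAA
3) CCCCCCCCCCCCCCCC
4) BBBBBBBBBBBBBBBBBBBBBBBBBBBBBBBB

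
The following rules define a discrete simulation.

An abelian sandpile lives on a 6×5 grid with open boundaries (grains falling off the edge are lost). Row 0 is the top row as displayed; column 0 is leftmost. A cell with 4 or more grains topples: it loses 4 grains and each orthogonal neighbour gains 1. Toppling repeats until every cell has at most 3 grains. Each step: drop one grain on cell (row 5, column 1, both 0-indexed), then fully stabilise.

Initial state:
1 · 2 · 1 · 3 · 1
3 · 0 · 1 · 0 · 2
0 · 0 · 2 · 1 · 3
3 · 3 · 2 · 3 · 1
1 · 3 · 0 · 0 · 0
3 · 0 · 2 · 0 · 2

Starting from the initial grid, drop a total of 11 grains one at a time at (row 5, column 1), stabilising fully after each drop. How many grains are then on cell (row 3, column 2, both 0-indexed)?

k=0  1 · 2 · 1 · 3 · 1
3 · 0 · 1 · 0 · 2
0 · 0 · 2 · 1 · 3
3 · 3 · 2 · 3 · 1
1 · 3 · 0 · 0 · 0
3 · 0 · 2 · 0 · 2
k=1  1 · 2 · 1 · 3 · 1
3 · 0 · 1 · 0 · 2
0 · 0 · 2 · 1 · 3
3 · 3 · 2 · 3 · 1
1 · 3 · 0 · 0 · 0
3 · 1 · 2 · 0 · 2
k=2  1 · 2 · 1 · 3 · 1
3 · 0 · 1 · 0 · 2
0 · 0 · 2 · 1 · 3
3 · 3 · 2 · 3 · 1
1 · 3 · 0 · 0 · 0
3 · 2 · 2 · 0 · 2
k=3  1 · 2 · 1 · 3 · 1
3 · 0 · 1 · 0 · 2
0 · 0 · 2 · 1 · 3
3 · 3 · 2 · 3 · 1
1 · 3 · 0 · 0 · 0
3 · 3 · 2 · 0 · 2
k=4  1 · 2 · 1 · 3 · 1
3 · 0 · 1 · 0 · 2
1 · 1 · 2 · 1 · 3
1 · 1 · 3 · 3 · 1
0 · 2 · 1 · 0 · 0
1 · 2 · 3 · 0 · 2
k=5  1 · 2 · 1 · 3 · 1
3 · 0 · 1 · 0 · 2
1 · 1 · 2 · 1 · 3
1 · 1 · 3 · 3 · 1
0 · 2 · 1 · 0 · 0
1 · 3 · 3 · 0 · 2
k=6  1 · 2 · 1 · 3 · 1
3 · 0 · 1 · 0 · 2
1 · 1 · 2 · 1 · 3
1 · 1 · 3 · 3 · 1
0 · 3 · 2 · 0 · 0
2 · 1 · 0 · 1 · 2
k=7  1 · 2 · 1 · 3 · 1
3 · 0 · 1 · 0 · 2
1 · 1 · 2 · 1 · 3
1 · 1 · 3 · 3 · 1
0 · 3 · 2 · 0 · 0
2 · 2 · 0 · 1 · 2
k=8  1 · 2 · 1 · 3 · 1
3 · 0 · 1 · 0 · 2
1 · 1 · 2 · 1 · 3
1 · 1 · 3 · 3 · 1
0 · 3 · 2 · 0 · 0
2 · 3 · 0 · 1 · 2
k=9  1 · 2 · 1 · 3 · 1
3 · 0 · 1 · 0 · 2
1 · 1 · 2 · 1 · 3
1 · 2 · 3 · 3 · 1
1 · 0 · 3 · 0 · 0
3 · 1 · 1 · 1 · 2
k=10  1 · 2 · 1 · 3 · 1
3 · 0 · 1 · 0 · 2
1 · 1 · 2 · 1 · 3
1 · 2 · 3 · 3 · 1
1 · 0 · 3 · 0 · 0
3 · 2 · 1 · 1 · 2
k=11  1 · 2 · 1 · 3 · 1
3 · 0 · 1 · 0 · 2
1 · 1 · 2 · 1 · 3
1 · 2 · 3 · 3 · 1
1 · 0 · 3 · 0 · 0
3 · 3 · 1 · 1 · 2

3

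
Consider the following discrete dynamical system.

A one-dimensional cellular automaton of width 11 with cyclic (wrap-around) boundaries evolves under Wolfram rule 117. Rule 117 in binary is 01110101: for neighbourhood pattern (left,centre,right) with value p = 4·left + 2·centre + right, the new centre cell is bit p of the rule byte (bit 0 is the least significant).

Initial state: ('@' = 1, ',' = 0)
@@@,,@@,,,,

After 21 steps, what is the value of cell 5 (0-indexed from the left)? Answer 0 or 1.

[0] @@@,,@@,,,,
[1] ,,@@,,@@@@,
[2] @,,@@,,,,@@
[3] @@,,@@@@,,,
[4] ,@@,,,,@@@,
[5] ,,@@@@,,,@@
[6] @,,,,@@@,,@
[7] @@@@,,,@@,,
[8] ,,,@@@,,@@,
[9] @@,,,@@,,@@
[10] ,@@@,,@@,,,
[11] ,,,@@,,@@@@
[12] @@,,@@,,,,@
[13] ,@@,,@@@@,,
[14] ,,@@,,,,@@@
[15] @,,@@@@,,,@
[16] @@,,,,@@@,,
[17] ,@@@@,,,@@,
[18] ,,,,@@@,,@@
[19] @@@,,,@@,,@
[20] ,,@@@,,@@,,
[21] @,,,@@,,@@@

1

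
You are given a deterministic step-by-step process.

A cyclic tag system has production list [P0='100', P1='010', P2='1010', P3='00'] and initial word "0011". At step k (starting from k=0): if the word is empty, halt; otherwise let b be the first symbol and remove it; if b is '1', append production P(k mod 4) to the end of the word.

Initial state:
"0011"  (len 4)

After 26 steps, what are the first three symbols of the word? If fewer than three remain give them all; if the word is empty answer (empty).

010

step 0: "0011"  (len 4)
step 1: "011"  (len 3)
step 2: "11"  (len 2)
step 3: "11010"  (len 5)
step 4: "101000"  (len 6)
step 5: "01000100"  (len 8)
step 6: "1000100"  (len 7)
step 7: "0001001010"  (len 10)
step 8: "001001010"  (len 9)
step 9: "01001010"  (len 8)
step 10: "1001010"  (len 7)
step 11: "0010101010"  (len 10)
step 12: "010101010"  (len 9)
step 13: "10101010"  (len 8)
step 14: "0101010010"  (len 10)
step 15: "101010010"  (len 9)
step 16: "0101001000"  (len 10)
step 17: "101001000"  (len 9)
step 18: "01001000010"  (len 11)
step 19: "1001000010"  (len 10)
step 20: "00100001000"  (len 11)
step 21: "0100001000"  (len 10)
step 22: "100001000"  (len 9)
step 23: "000010001010"  (len 12)
step 24: "00010001010"  (len 11)
step 25: "0010001010"  (len 10)
step 26: "010001010"  (len 9)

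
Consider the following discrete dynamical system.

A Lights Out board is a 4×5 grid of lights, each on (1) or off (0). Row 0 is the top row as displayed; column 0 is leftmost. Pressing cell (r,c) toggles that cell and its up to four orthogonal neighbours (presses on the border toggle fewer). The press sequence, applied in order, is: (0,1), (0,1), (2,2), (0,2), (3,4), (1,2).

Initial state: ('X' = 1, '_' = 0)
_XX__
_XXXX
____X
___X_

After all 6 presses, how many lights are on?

step 0: _XX__
_XXXX
____X
___X_
step 1: X____
__XXX
____X
___X_
step 2: _XX__
_XXXX
____X
___X_
step 3: _XX__
_X_XX
_XXXX
__XX_
step 4: ___X_
_XXXX
_XXXX
__XX_
step 5: ___X_
_XXXX
_XXX_
__X_X
step 6: __XX_
____X
_X_X_
__X_X

7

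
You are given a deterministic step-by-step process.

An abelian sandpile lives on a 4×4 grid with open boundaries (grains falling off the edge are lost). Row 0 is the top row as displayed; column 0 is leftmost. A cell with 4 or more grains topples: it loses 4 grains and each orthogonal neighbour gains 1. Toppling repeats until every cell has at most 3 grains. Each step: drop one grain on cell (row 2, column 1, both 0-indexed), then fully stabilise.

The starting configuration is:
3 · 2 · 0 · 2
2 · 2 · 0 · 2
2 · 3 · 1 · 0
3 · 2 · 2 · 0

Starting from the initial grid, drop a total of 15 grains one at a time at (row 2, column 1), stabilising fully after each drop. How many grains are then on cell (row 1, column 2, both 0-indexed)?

0

t=0: 3 · 2 · 0 · 2
2 · 2 · 0 · 2
2 · 3 · 1 · 0
3 · 2 · 2 · 0
t=1: 3 · 2 · 0 · 2
2 · 3 · 0 · 2
3 · 0 · 2 · 0
3 · 3 · 2 · 0
t=2: 3 · 2 · 0 · 2
2 · 3 · 0 · 2
3 · 1 · 2 · 0
3 · 3 · 2 · 0
t=3: 3 · 2 · 0 · 2
2 · 3 · 0 · 2
3 · 2 · 2 · 0
3 · 3 · 2 · 0
t=4: 3 · 2 · 0 · 2
2 · 3 · 0 · 2
3 · 3 · 2 · 0
3 · 3 · 2 · 0
t=5: 1 · 0 · 1 · 2
1 · 2 · 1 · 2
2 · 3 · 3 · 0
1 · 1 · 3 · 0
t=6: 1 · 0 · 1 · 2
1 · 3 · 2 · 2
3 · 1 · 1 · 1
1 · 3 · 0 · 1
t=7: 1 · 0 · 1 · 2
1 · 3 · 2 · 2
3 · 2 · 1 · 1
1 · 3 · 0 · 1
t=8: 1 · 0 · 1 · 2
1 · 3 · 2 · 2
3 · 3 · 1 · 1
1 · 3 · 0 · 1
t=9: 1 · 1 · 1 · 2
3 · 0 · 3 · 2
0 · 3 · 2 · 1
3 · 0 · 1 · 1
t=10: 1 · 1 · 1 · 2
3 · 1 · 3 · 2
1 · 0 · 3 · 1
3 · 1 · 1 · 1
t=11: 1 · 1 · 1 · 2
3 · 1 · 3 · 2
1 · 1 · 3 · 1
3 · 1 · 1 · 1
t=12: 1 · 1 · 1 · 2
3 · 1 · 3 · 2
1 · 2 · 3 · 1
3 · 1 · 1 · 1
t=13: 1 · 1 · 1 · 2
3 · 1 · 3 · 2
1 · 3 · 3 · 1
3 · 1 · 1 · 1
t=14: 1 · 1 · 2 · 2
3 · 3 · 0 · 3
2 · 1 · 1 · 2
3 · 2 · 2 · 1
t=15: 1 · 1 · 2 · 2
3 · 3 · 0 · 3
2 · 2 · 1 · 2
3 · 2 · 2 · 1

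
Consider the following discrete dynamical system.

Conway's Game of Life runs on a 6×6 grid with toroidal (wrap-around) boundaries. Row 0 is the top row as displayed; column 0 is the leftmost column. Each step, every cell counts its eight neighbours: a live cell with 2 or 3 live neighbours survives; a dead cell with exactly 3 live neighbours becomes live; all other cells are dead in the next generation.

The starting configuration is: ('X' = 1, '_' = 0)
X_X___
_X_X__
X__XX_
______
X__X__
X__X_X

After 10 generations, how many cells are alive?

4

gen 0: X_X___
_X_X__
X__XX_
______
X__X__
X__X_X
gen 1: X_XXXX
XX_XXX
__XXX_
___XXX
X___XX
X_XXXX
gen 2: ______
______
_X____
X_X___
_XX___
__X___
gen 3: ______
______
_X____
X_X___
__XX__
_XX___
gen 4: ______
______
_X____
__XX__
___X__
_XXX__
gen 5: __X___
______
__X___
__XX__
_X__X_
__XX__
gen 6: __XX__
______
__XX__
_XXX__
_X__X_
_XXX__
gen 7: _X_X__
______
_X_X__
_X__X_
X___X_
_X__X_
gen 8: __X___
______
__X___
XXXXXX
XX_XX_
XXXXXX
gen 9: X_X_XX
______
X_X_XX
______
______
______
gen 10: _____X
______
_____X
_____X
______
_____X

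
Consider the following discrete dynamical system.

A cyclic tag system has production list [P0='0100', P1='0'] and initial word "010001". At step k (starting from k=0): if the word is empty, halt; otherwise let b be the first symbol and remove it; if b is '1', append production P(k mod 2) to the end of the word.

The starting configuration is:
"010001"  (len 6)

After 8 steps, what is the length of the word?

0) "010001"  (len 6)
1) "10001"  (len 5)
2) "00010"  (len 5)
3) "0010"  (len 4)
4) "010"  (len 3)
5) "10"  (len 2)
6) "00"  (len 2)
7) "0"  (len 1)
8) (halted — word empty)

0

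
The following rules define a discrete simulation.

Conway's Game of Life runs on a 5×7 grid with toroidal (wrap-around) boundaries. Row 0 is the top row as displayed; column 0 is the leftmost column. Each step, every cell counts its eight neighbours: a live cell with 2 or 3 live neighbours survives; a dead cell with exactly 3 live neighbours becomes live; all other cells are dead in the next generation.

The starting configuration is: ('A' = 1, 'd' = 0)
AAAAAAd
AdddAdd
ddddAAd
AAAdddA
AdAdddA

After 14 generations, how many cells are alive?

step 0: AAAAAAd
AdddAdd
ddddAAd
AAAdddA
AdAdddA
step 1: ddAdAAd
AdAdddd
dddAAAd
ddAAddd
ddddAdd
step 2: dAddAAd
dAAdddA
dAddAdd
ddAddAd
ddAdAAd
step 3: AAddAdA
dAAAAdd
AAdAdAd
dAAddAd
dAAdddA
step 4: ddddAdA
ddddddd
AddddAA
dddAAAd
dddAddA
step 5: dddddAd
Adddddd
dddddAA
AddAddd
dddAddA
step 6: ddddddA
dddddAd
AdddddA
AdddAAd
ddddAdA
step 7: ddddddA
AddddAd
AdddAdd
AdddAdd
AdddAdA
step 8: ddddddd
AddddAd
AAddAAd
AAdAAdd
AdddddA
step 9: Adddddd
AAddAAd
ddAAdAd
ddAAAdd
AAddddA
step 10: dddddAd
AAAAAAd
dddddAA
AdddAAA
AAAAddA
step 11: dddddAd
AAAAddd
ddAdddd
ddAAAdd
dAAAddd
step 12: AdddAdd
dAAAddd
ddddAdd
ddddAdd
dAddddd
step 13: AddAddd
dAAAAdd
ddAdAdd
ddddddd
ddddddd
step 14: dAdAAdd
dAddAdd
dAAdAdd
ddddddd
ddddddd

8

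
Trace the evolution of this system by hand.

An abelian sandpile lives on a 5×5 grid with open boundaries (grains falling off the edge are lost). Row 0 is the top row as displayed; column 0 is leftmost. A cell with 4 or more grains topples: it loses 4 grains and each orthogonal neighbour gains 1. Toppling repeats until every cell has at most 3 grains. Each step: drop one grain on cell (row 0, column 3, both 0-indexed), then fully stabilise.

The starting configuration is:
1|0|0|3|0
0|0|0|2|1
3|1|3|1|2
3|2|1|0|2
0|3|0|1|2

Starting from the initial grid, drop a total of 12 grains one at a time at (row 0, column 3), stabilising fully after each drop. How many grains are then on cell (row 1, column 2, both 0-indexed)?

k=0  1|0|0|3|0
0|0|0|2|1
3|1|3|1|2
3|2|1|0|2
0|3|0|1|2
k=1  1|0|1|0|1
0|0|0|3|1
3|1|3|1|2
3|2|1|0|2
0|3|0|1|2
k=2  1|0|1|1|1
0|0|0|3|1
3|1|3|1|2
3|2|1|0|2
0|3|0|1|2
k=3  1|0|1|2|1
0|0|0|3|1
3|1|3|1|2
3|2|1|0|2
0|3|0|1|2
k=4  1|0|1|3|1
0|0|0|3|1
3|1|3|1|2
3|2|1|0|2
0|3|0|1|2
k=5  1|0|2|1|2
0|0|1|0|2
3|1|3|2|2
3|2|1|0|2
0|3|0|1|2
k=6  1|0|2|2|2
0|0|1|0|2
3|1|3|2|2
3|2|1|0|2
0|3|0|1|2
k=7  1|0|2|3|2
0|0|1|0|2
3|1|3|2|2
3|2|1|0|2
0|3|0|1|2
k=8  1|0|3|0|3
0|0|1|1|2
3|1|3|2|2
3|2|1|0|2
0|3|0|1|2
k=9  1|0|3|1|3
0|0|1|1|2
3|1|3|2|2
3|2|1|0|2
0|3|0|1|2
k=10  1|0|3|2|3
0|0|1|1|2
3|1|3|2|2
3|2|1|0|2
0|3|0|1|2
k=11  1|0|3|3|3
0|0|1|1|2
3|1|3|2|2
3|2|1|0|2
0|3|0|1|2
k=12  1|1|0|2|0
0|0|2|2|3
3|1|3|2|2
3|2|1|0|2
0|3|0|1|2

2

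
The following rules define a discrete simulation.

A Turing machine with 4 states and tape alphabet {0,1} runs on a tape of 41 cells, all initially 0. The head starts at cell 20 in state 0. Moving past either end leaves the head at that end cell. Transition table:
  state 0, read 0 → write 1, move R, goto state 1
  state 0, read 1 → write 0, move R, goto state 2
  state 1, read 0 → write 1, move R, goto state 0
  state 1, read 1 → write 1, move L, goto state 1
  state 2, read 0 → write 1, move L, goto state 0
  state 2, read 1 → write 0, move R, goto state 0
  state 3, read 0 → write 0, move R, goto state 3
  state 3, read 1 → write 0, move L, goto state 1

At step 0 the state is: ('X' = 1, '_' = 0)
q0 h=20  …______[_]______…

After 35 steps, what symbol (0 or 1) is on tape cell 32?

gen 0: q0 h=20  …______[_]______…
gen 1: q1 h=21  …_____X[_]______…
gen 2: q0 h=22  …____XX[_]______…
gen 3: q1 h=23  …___XXX[_]______…
gen 4: q0 h=24  …__XXXX[_]______…
gen 5: q1 h=25  …_XXXXX[_]______…
gen 6: q0 h=26  …XXXXXX[_]______…
gen 7: q1 h=27  …XXXXXX[_]______…
gen 8: q0 h=28  …XXXXXX[_]______…
gen 9: q1 h=29  …XXXXXX[_]______…
gen 10: q0 h=30  …XXXXXX[_]______…
gen 11: q1 h=31  …XXXXXX[_]______…
gen 12: q0 h=32  …XXXXXX[_]______…
gen 13: q1 h=33  …XXXXXX[_]______…
gen 14: q0 h=34  …XXXXXX[_]______|
gen 15: q1 h=35  …XXXXXX[_]_____|
gen 16: q0 h=36  …XXXXXX[_]____|
gen 17: q1 h=37  …XXXXXX[_]___|
gen 18: q0 h=38  …XXXXXX[_]__|
gen 19: q1 h=39  …XXXXXX[_]_|
gen 20: q0 h=40  …XXXXXX[_]|
gen 21: q1 h=40  …XXXXXX[X]|
gen 22: q1 h=39  …XXXXXX[X]X|
gen 23: q1 h=38  …XXXXXX[X]XX|
gen 24: q1 h=37  …XXXXXX[X]XXX|
gen 25: q1 h=36  …XXXXXX[X]XXXX|
gen 26: q1 h=35  …XXXXXX[X]XXXXX|
gen 27: q1 h=34  …XXXXXX[X]XXXXXX|
gen 28: q1 h=33  …XXXXXX[X]XXXXXX…
gen 29: q1 h=32  …XXXXXX[X]XXXXXX…
gen 30: q1 h=31  …XXXXXX[X]XXXXXX…
gen 31: q1 h=30  …XXXXXX[X]XXXXXX…
gen 32: q1 h=29  …XXXXXX[X]XXXXXX…
gen 33: q1 h=28  …XXXXXX[X]XXXXXX…
gen 34: q1 h=27  …XXXXXX[X]XXXXXX…
gen 35: q1 h=26  …XXXXXX[X]XXXXXX…

1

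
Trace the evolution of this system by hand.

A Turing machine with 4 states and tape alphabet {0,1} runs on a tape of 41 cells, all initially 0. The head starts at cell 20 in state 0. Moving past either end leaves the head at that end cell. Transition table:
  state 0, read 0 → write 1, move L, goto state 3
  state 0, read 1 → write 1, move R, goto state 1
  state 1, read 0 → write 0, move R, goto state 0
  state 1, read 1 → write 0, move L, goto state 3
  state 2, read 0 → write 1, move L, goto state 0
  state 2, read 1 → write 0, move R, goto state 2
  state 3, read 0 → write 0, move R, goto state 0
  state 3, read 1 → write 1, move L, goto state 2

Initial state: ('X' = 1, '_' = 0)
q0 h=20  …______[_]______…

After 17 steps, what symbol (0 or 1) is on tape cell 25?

0

0) q0 h=20  …______[_]______…
1) q3 h=19  …______[_]X_____…
2) q0 h=20  …______[X]______…
3) q1 h=21  …_____X[_]______…
4) q0 h=22  …____X_[_]______…
5) q3 h=21  …_____X[_]X_____…
6) q0 h=22  …____X_[X]______…
7) q1 h=23  …___X_X[_]______…
8) q0 h=24  …__X_X_[_]______…
9) q3 h=23  …___X_X[_]X_____…
10) q0 h=24  …__X_X_[X]______…
11) q1 h=25  …_X_X_X[_]______…
12) q0 h=26  …X_X_X_[_]______…
13) q3 h=25  …_X_X_X[_]X_____…
14) q0 h=26  …X_X_X_[X]______…
15) q1 h=27  …_X_X_X[_]______…
16) q0 h=28  …X_X_X_[_]______…
17) q3 h=27  …_X_X_X[_]X_____…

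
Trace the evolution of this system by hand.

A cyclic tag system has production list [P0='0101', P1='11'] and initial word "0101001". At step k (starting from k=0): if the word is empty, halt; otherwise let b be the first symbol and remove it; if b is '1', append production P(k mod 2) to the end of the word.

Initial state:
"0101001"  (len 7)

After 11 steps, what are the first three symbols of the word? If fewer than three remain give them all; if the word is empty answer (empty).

k=0  "0101001"  (len 7)
k=1  "101001"  (len 6)
k=2  "0100111"  (len 7)
k=3  "100111"  (len 6)
k=4  "0011111"  (len 7)
k=5  "011111"  (len 6)
k=6  "11111"  (len 5)
k=7  "11110101"  (len 8)
k=8  "111010111"  (len 9)
k=9  "110101110101"  (len 12)
k=10  "1010111010111"  (len 13)
k=11  "0101110101110101"  (len 16)

010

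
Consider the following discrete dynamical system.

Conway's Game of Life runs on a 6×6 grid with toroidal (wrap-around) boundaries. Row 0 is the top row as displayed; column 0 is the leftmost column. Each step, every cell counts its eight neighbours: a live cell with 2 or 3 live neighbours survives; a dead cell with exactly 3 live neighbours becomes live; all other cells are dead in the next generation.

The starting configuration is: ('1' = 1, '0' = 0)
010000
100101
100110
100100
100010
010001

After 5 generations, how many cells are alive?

4

step 0: 010000
100101
100110
100100
100010
010001
step 1: 011011
111101
111100
110100
110010
010001
step 2: 000000
000000
000000
000110
000010
000100
step 3: 000000
000000
000000
000110
000010
000000
step 4: 000000
000000
000000
000110
000110
000000
step 5: 000000
000000
000000
000110
000110
000000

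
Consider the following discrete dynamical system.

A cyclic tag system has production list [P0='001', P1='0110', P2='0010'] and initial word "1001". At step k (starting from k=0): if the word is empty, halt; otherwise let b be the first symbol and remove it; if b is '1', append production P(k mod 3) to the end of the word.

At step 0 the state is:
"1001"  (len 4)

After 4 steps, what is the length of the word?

6

t=0: "1001"  (len 4)
t=1: "001001"  (len 6)
t=2: "01001"  (len 5)
t=3: "1001"  (len 4)
t=4: "001001"  (len 6)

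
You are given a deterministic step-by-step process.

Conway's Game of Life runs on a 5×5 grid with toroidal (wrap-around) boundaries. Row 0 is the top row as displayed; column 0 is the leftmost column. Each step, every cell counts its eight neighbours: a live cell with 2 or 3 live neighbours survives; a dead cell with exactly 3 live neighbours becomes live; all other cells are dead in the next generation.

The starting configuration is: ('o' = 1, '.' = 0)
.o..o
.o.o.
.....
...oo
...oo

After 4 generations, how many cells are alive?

step 0: .o..o
.o.o.
.....
...oo
...oo
step 1: ....o
o.o..
..ooo
...oo
..o..
step 2: .o.o.
ooo..
ooo..
....o
....o
step 3: .o.oo
...oo
..ooo
.o.oo
o..oo
step 4: .....
.....
.....
.o...
.o...

2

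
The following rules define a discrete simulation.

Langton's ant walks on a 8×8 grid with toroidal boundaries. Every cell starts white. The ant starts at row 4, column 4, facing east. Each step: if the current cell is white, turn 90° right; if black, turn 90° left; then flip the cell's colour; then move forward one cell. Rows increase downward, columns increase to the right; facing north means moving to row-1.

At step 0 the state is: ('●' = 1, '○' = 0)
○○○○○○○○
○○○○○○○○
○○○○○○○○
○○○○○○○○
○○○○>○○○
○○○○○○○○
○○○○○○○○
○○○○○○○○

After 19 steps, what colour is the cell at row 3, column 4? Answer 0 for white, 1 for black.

gen 0: ○○○○○○○○
○○○○○○○○
○○○○○○○○
○○○○○○○○
○○○○>○○○
○○○○○○○○
○○○○○○○○
○○○○○○○○
gen 1: ○○○○○○○○
○○○○○○○○
○○○○○○○○
○○○○○○○○
○○○○●○○○
○○○○v○○○
○○○○○○○○
○○○○○○○○
gen 2: ○○○○○○○○
○○○○○○○○
○○○○○○○○
○○○○○○○○
○○○○●○○○
○○○<●○○○
○○○○○○○○
○○○○○○○○
gen 3: ○○○○○○○○
○○○○○○○○
○○○○○○○○
○○○○○○○○
○○○^●○○○
○○○●●○○○
○○○○○○○○
○○○○○○○○
gen 4: ○○○○○○○○
○○○○○○○○
○○○○○○○○
○○○○○○○○
○○○●>○○○
○○○●●○○○
○○○○○○○○
○○○○○○○○
gen 5: ○○○○○○○○
○○○○○○○○
○○○○○○○○
○○○○^○○○
○○○●○○○○
○○○●●○○○
○○○○○○○○
○○○○○○○○
gen 6: ○○○○○○○○
○○○○○○○○
○○○○○○○○
○○○○●>○○
○○○●○○○○
○○○●●○○○
○○○○○○○○
○○○○○○○○
gen 7: ○○○○○○○○
○○○○○○○○
○○○○○○○○
○○○○●●○○
○○○●○v○○
○○○●●○○○
○○○○○○○○
○○○○○○○○
gen 8: ○○○○○○○○
○○○○○○○○
○○○○○○○○
○○○○●●○○
○○○●<●○○
○○○●●○○○
○○○○○○○○
○○○○○○○○
gen 9: ○○○○○○○○
○○○○○○○○
○○○○○○○○
○○○○^●○○
○○○●●●○○
○○○●●○○○
○○○○○○○○
○○○○○○○○
gen 10: ○○○○○○○○
○○○○○○○○
○○○○○○○○
○○○<○●○○
○○○●●●○○
○○○●●○○○
○○○○○○○○
○○○○○○○○
gen 11: ○○○○○○○○
○○○○○○○○
○○○^○○○○
○○○●○●○○
○○○●●●○○
○○○●●○○○
○○○○○○○○
○○○○○○○○
gen 12: ○○○○○○○○
○○○○○○○○
○○○●>○○○
○○○●○●○○
○○○●●●○○
○○○●●○○○
○○○○○○○○
○○○○○○○○
gen 13: ○○○○○○○○
○○○○○○○○
○○○●●○○○
○○○●v●○○
○○○●●●○○
○○○●●○○○
○○○○○○○○
○○○○○○○○
gen 14: ○○○○○○○○
○○○○○○○○
○○○●●○○○
○○○<●●○○
○○○●●●○○
○○○●●○○○
○○○○○○○○
○○○○○○○○
gen 15: ○○○○○○○○
○○○○○○○○
○○○●●○○○
○○○○●●○○
○○○v●●○○
○○○●●○○○
○○○○○○○○
○○○○○○○○
gen 16: ○○○○○○○○
○○○○○○○○
○○○●●○○○
○○○○●●○○
○○○○>●○○
○○○●●○○○
○○○○○○○○
○○○○○○○○
gen 17: ○○○○○○○○
○○○○○○○○
○○○●●○○○
○○○○^●○○
○○○○○●○○
○○○●●○○○
○○○○○○○○
○○○○○○○○
gen 18: ○○○○○○○○
○○○○○○○○
○○○●●○○○
○○○<○●○○
○○○○○●○○
○○○●●○○○
○○○○○○○○
○○○○○○○○
gen 19: ○○○○○○○○
○○○○○○○○
○○○^●○○○
○○○●○●○○
○○○○○●○○
○○○●●○○○
○○○○○○○○
○○○○○○○○

0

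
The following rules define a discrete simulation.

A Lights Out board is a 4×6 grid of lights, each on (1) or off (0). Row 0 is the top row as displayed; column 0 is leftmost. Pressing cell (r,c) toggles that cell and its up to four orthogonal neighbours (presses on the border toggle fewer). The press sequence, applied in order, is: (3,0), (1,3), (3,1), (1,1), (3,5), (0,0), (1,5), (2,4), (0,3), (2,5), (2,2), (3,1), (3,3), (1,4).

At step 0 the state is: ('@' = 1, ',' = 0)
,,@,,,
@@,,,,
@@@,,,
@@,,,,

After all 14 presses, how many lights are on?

10

gen 0: ,,@,,,
@@,,,,
@@@,,,
@@,,,,
gen 1: ,,@,,,
@@,,,,
,@@,,,
,,,,,,
gen 2: ,,@@,,
@@@@@,
,@@@,,
,,,,,,
gen 3: ,,@@,,
@@@@@,
,,@@,,
@@@,,,
gen 4: ,@@@,,
,,,@@,
,@@@,,
@@@,,,
gen 5: ,@@@,,
,,,@@,
,@@@,@
@@@,@@
gen 6: @,@@,,
@,,@@,
,@@@,@
@@@,@@
gen 7: @,@@,@
@,,@,@
,@@@,,
@@@,@@
gen 8: @,@@,@
@,,@@@
,@@,@@
@@@,,@
gen 9: @,,,@@
@,,,@@
,@@,@@
@@@,,@
gen 10: @,,,@@
@,,,@,
,@@,,,
@@@,,,
gen 11: @,,,@@
@,@,@,
,,,@,,
@@,,,,
gen 12: @,,,@@
@,@,@,
,@,@,,
,,@,,,
gen 13: @,,,@@
@,@,@,
,@,,,,
,,,@@,
gen 14: @,,,,@
@,@@,@
,@,,@,
,,,@@,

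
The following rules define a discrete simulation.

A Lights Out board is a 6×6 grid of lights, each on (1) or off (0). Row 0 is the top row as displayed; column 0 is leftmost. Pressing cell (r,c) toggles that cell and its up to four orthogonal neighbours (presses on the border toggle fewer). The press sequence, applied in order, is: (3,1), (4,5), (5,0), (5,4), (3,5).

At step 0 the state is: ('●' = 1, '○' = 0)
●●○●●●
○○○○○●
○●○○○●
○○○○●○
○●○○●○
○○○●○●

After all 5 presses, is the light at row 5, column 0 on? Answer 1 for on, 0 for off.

1

0) ●●○●●●
○○○○○●
○●○○○●
○○○○●○
○●○○●○
○○○●○●
1) ●●○●●●
○○○○○●
○○○○○●
●●●○●○
○○○○●○
○○○●○●
2) ●●○●●●
○○○○○●
○○○○○●
●●●○●●
○○○○○●
○○○●○○
3) ●●○●●●
○○○○○●
○○○○○●
●●●○●●
●○○○○●
●●○●○○
4) ●●○●●●
○○○○○●
○○○○○●
●●●○●●
●○○○●●
●●○○●●
5) ●●○●●●
○○○○○●
○○○○○○
●●●○○○
●○○○●○
●●○○●●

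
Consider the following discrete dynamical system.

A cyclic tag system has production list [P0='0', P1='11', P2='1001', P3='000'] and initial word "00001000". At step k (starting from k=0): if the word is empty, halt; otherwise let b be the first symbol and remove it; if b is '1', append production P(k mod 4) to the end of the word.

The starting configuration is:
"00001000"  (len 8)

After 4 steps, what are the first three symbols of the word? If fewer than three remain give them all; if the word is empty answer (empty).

0) "00001000"  (len 8)
1) "0001000"  (len 7)
2) "001000"  (len 6)
3) "01000"  (len 5)
4) "1000"  (len 4)

100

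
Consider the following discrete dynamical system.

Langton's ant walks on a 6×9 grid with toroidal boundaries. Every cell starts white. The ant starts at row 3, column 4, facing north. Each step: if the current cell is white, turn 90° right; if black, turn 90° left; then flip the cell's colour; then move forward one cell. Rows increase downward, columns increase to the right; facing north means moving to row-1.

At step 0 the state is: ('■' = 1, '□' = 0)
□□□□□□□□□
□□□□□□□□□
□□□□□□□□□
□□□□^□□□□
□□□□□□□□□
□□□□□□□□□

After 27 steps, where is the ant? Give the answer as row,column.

[0] □□□□□□□□□
□□□□□□□□□
□□□□□□□□□
□□□□^□□□□
□□□□□□□□□
□□□□□□□□□
[1] □□□□□□□□□
□□□□□□□□□
□□□□□□□□□
□□□□■>□□□
□□□□□□□□□
□□□□□□□□□
[2] □□□□□□□□□
□□□□□□□□□
□□□□□□□□□
□□□□■■□□□
□□□□□v□□□
□□□□□□□□□
[3] □□□□□□□□□
□□□□□□□□□
□□□□□□□□□
□□□□■■□□□
□□□□<■□□□
□□□□□□□□□
[4] □□□□□□□□□
□□□□□□□□□
□□□□□□□□□
□□□□^■□□□
□□□□■■□□□
□□□□□□□□□
[5] □□□□□□□□□
□□□□□□□□□
□□□□□□□□□
□□□<□■□□□
□□□□■■□□□
□□□□□□□□□
[6] □□□□□□□□□
□□□□□□□□□
□□□^□□□□□
□□□■□■□□□
□□□□■■□□□
□□□□□□□□□
[7] □□□□□□□□□
□□□□□□□□□
□□□■>□□□□
□□□■□■□□□
□□□□■■□□□
□□□□□□□□□
[8] □□□□□□□□□
□□□□□□□□□
□□□■■□□□□
□□□■v■□□□
□□□□■■□□□
□□□□□□□□□
[9] □□□□□□□□□
□□□□□□□□□
□□□■■□□□□
□□□<■■□□□
□□□□■■□□□
□□□□□□□□□
[10] □□□□□□□□□
□□□□□□□□□
□□□■■□□□□
□□□□■■□□□
□□□v■■□□□
□□□□□□□□□
[11] □□□□□□□□□
□□□□□□□□□
□□□■■□□□□
□□□□■■□□□
□□<■■■□□□
□□□□□□□□□
[12] □□□□□□□□□
□□□□□□□□□
□□□■■□□□□
□□^□■■□□□
□□■■■■□□□
□□□□□□□□□
[13] □□□□□□□□□
□□□□□□□□□
□□□■■□□□□
□□■>■■□□□
□□■■■■□□□
□□□□□□□□□
[14] □□□□□□□□□
□□□□□□□□□
□□□■■□□□□
□□■■■■□□□
□□■v■■□□□
□□□□□□□□□
[15] □□□□□□□□□
□□□□□□□□□
□□□■■□□□□
□□■■■■□□□
□□■□>■□□□
□□□□□□□□□
[16] □□□□□□□□□
□□□□□□□□□
□□□■■□□□□
□□■■^■□□□
□□■□□■□□□
□□□□□□□□□
[17] □□□□□□□□□
□□□□□□□□□
□□□■■□□□□
□□■<□■□□□
□□■□□■□□□
□□□□□□□□□
[18] □□□□□□□□□
□□□□□□□□□
□□□■■□□□□
□□■□□■□□□
□□■v□■□□□
□□□□□□□□□
[19] □□□□□□□□□
□□□□□□□□□
□□□■■□□□□
□□■□□■□□□
□□<■□■□□□
□□□□□□□□□
[20] □□□□□□□□□
□□□□□□□□□
□□□■■□□□□
□□■□□■□□□
□□□■□■□□□
□□v□□□□□□
[21] □□□□□□□□□
□□□□□□□□□
□□□■■□□□□
□□■□□■□□□
□□□■□■□□□
□<■□□□□□□
[22] □□□□□□□□□
□□□□□□□□□
□□□■■□□□□
□□■□□■□□□
□^□■□■□□□
□■■□□□□□□
[23] □□□□□□□□□
□□□□□□□□□
□□□■■□□□□
□□■□□■□□□
□■>■□■□□□
□■■□□□□□□
[24] □□□□□□□□□
□□□□□□□□□
□□□■■□□□□
□□■□□■□□□
□■■■□■□□□
□■v□□□□□□
[25] □□□□□□□□□
□□□□□□□□□
□□□■■□□□□
□□■□□■□□□
□■■■□■□□□
□■□>□□□□□
[26] □□□v□□□□□
□□□□□□□□□
□□□■■□□□□
□□■□□■□□□
□■■■□■□□□
□■□■□□□□□
[27] □□<■□□□□□
□□□□□□□□□
□□□■■□□□□
□□■□□■□□□
□■■■□■□□□
□■□■□□□□□

0,2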